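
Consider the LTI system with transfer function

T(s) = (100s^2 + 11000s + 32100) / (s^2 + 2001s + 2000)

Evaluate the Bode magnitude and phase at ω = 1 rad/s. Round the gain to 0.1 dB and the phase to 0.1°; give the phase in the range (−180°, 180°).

21.6 dB, -26.1°

Substitute s = j1:
Numerator: 100(j1)^2 + 11000(j1) + 32100 = 32000 + j11000
Denominator: (j1)^2 + 2001(j1) + 2000 = 1999 + j2001
|N| = √(32000² + 11000²) ≈ 33838, ∠N ≈ 18.97°
|D| = √(1999² + 2001²) ≈ 2828.4, ∠D ≈ 45.03°
|T| = 33838 / 2828.4 ≈ 11.964
Gain = 20 log₁₀(11.964) ≈ 21.56 dB
∠T = 18.97° − 45.03° = -26.06°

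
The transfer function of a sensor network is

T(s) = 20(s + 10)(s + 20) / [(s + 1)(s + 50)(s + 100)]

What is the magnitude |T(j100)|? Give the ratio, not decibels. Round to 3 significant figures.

0.130

At s = jω = j100:
zero (s+10): 10 + j100 → |·| = √(10²+100²) = √10100 ≈ 100.5, ∠ = arctan(100/10) ≈ 84.29°
zero (s+20): 20 + j100 → |·| = √(20²+100²) = √10400 ≈ 101.98, ∠ = arctan(100/20) ≈ 78.69°
pole (s+1): 1 + j100 → |·| = √(1²+100²) = √10001 ≈ 100, ∠ = arctan(100/1) ≈ 89.43°
pole (s+50): 50 + j100 → |·| = √(50²+100²) = √12500 ≈ 111.8, ∠ = arctan(100/50) ≈ 63.43°
pole (s+100): 100 + j100 → |·| = √(100²+100²) = √20000 ≈ 141.42, ∠ = arctan(100/100) ≈ 45.00°
|T| = 20 · 10249 / 1.5811e+06 ≈ 0.12964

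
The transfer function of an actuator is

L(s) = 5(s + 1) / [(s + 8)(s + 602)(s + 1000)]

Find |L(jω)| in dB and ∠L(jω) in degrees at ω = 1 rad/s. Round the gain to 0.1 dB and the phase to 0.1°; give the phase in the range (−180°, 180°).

-116.7 dB, 37.7°

At s = jω = j1:
zero (s+1): 1 + j1 → |·| = √(1²+1²) = √2 ≈ 1.4142, ∠ = arctan(1/1) ≈ 45.00°
pole (s+8): 8 + j1 → |·| = √(8²+1²) = √65 ≈ 8.0623, ∠ = arctan(1/8) ≈ 7.13°
pole (s+602): 602 + j1 → |·| = √(602²+1²) = √362405 ≈ 602, ∠ = arctan(1/602) ≈ 0.10°
pole (s+1000): 1000 + j1 → |·| = √(1000²+1²) = √1000001 ≈ 1000, ∠ = arctan(1/1000) ≈ 0.06°
|L| = 5 · 1.4142 / 4.8535e+06 ≈ 1.4569e-06
Gain = 20 log₁₀(1.4569e-06) ≈ -116.73 dB
∠L = 45.00° − 7.29° = 37.71°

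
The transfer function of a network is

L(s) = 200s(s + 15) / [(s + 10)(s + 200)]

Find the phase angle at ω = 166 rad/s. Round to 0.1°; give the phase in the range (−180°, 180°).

48.6°

At s = jω = j166:
zero (s+15): 15 + j166 → |·| = √(15²+166²) = √27781 ≈ 166.68, ∠ = arctan(166/15) ≈ 84.84°
zero at origin: s = j166 → |·| = 166, ∠ = 90.00°
pole (s+10): 10 + j166 → |·| = √(10²+166²) = √27656 ≈ 166.3, ∠ = arctan(166/10) ≈ 86.55°
pole (s+200): 200 + j166 → |·| = √(200²+166²) = √67556 ≈ 259.92, ∠ = arctan(166/200) ≈ 39.69°
∠L = 174.84° − 126.24° = 48.60°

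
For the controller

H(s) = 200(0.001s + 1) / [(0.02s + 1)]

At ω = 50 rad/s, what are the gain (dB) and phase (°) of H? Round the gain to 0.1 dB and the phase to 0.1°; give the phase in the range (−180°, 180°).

At ω = 50 rad/s:
zero (1 + j50·0.001) = 1 + j0.05 → |·| ≈ 1.0012, ∠ ≈ 2.86°
pole (1 + j50·0.02) = 1 + j1 → |·| ≈ 1.4142, ∠ ≈ 45.00°
|H| = 200 · 1.0012 / (1.4142) ≈ 141.59
Gain = 20 log₁₀(141.59) ≈ 43.02 dB
∠H = (2.86°) − (45.00°) = -42.14°

43.0 dB, -42.1°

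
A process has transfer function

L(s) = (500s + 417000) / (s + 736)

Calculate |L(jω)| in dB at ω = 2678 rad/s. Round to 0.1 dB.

54.1 dB

Substitute s = j2678:
Numerator: 500(j2678) + 417000 = 417000 + j1339000
Denominator: (j2678) + 736 = 736 + j2678
|N| = √(417000² + 1339000²) ≈ 1.4024e+06, ∠N ≈ 72.70°
|D| = √(736² + 2678²) ≈ 2777.3, ∠D ≈ 74.63°
|L| = 1.4024e+06 / 2777.3 ≈ 504.95
Gain = 20 log₁₀(504.95) ≈ 54.06 dB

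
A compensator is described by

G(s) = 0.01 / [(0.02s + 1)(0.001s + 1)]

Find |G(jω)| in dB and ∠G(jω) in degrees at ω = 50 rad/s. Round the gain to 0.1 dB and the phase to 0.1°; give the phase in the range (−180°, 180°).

At ω = 50 rad/s:
pole (1 + j50·0.02) = 1 + j1 → |·| ≈ 1.4142, ∠ ≈ 45.00°
pole (1 + j50·0.001) = 1 + j0.05 → |·| ≈ 1.0012, ∠ ≈ 2.86°
|G| = 0.01 · 1 / (1.4142 · 1.0012) ≈ 0.0070627
Gain = 20 log₁₀(0.0070627) ≈ -43.02 dB
∠G = (0°) − (45.00° + 2.86°) = -47.86°

-43.0 dB, -47.9°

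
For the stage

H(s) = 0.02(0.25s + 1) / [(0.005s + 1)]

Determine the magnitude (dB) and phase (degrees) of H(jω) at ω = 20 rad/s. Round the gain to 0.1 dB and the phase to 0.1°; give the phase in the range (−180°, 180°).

At ω = 20 rad/s:
zero (1 + j20·0.25) = 1 + j5 → |·| ≈ 5.099, ∠ ≈ 78.69°
pole (1 + j20·0.005) = 1 + j0.1 → |·| ≈ 1.005, ∠ ≈ 5.71°
|H| = 0.02 · 5.099 / (1.005) ≈ 0.10147
Gain = 20 log₁₀(0.10147) ≈ -19.87 dB
∠H = (78.69°) − (5.71°) = 72.98°

-19.9 dB, 73.0°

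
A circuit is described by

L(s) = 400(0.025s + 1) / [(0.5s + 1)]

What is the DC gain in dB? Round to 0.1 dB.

52.0 dB

L(0) = 400 · 1 / 1 = 400
20 log₁₀(400) ≈ 52.04 dB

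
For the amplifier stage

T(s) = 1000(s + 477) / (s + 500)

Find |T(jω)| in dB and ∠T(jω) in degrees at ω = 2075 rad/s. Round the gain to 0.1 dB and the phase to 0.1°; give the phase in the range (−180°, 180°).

At s = jω = j2075:
zero (s+477): 477 + j2075 → |·| = √(477²+2075²) = √4533154 ≈ 2129.1, ∠ = arctan(2075/477) ≈ 77.05°
pole (s+500): 500 + j2075 → |·| = √(500²+2075²) = √4555625 ≈ 2134.4, ∠ = arctan(2075/500) ≈ 76.45°
|T| = 1000 · 2129.1 / 2134.4 ≈ 997.52
Gain = 20 log₁₀(997.52) ≈ 59.98 dB
∠T = 77.05° − 76.45° = 0.60°

60.0 dB, 0.6°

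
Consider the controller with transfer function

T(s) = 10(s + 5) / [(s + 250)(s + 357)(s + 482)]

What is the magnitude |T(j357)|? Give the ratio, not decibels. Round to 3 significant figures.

At s = jω = j357:
zero (s+5): 5 + j357 → |·| = √(5²+357²) = √127474 ≈ 357.04, ∠ = arctan(357/5) ≈ 89.20°
pole (s+250): 250 + j357 → |·| = √(250²+357²) = √189949 ≈ 435.83, ∠ = arctan(357/250) ≈ 55.00°
pole (s+357): 357 + j357 → |·| = √(357²+357²) = √254898 ≈ 504.87, ∠ = arctan(357/357) ≈ 45.00°
pole (s+482): 482 + j357 → |·| = √(482²+357²) = √359773 ≈ 599.81, ∠ = arctan(357/482) ≈ 36.53°
|T| = 10 · 357.04 / 1.3198e+08 ≈ 2.7053e-05

2.71e-05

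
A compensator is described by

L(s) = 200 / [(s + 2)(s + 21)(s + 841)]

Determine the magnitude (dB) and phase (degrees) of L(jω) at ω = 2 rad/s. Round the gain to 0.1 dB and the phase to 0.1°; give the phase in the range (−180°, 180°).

-48.0 dB, -50.6°

At s = jω = j2:
pole (s+2): 2 + j2 → |·| = √(2²+2²) = √8 ≈ 2.8284, ∠ = arctan(2/2) ≈ 45.00°
pole (s+21): 21 + j2 → |·| = √(21²+2²) = √445 ≈ 21.095, ∠ = arctan(2/21) ≈ 5.44°
pole (s+841): 841 + j2 → |·| = √(841²+2²) = √707285 ≈ 841, ∠ = arctan(2/841) ≈ 0.14°
|L| = 200 / 50178 ≈ 0.0039858
Gain = 20 log₁₀(0.0039858) ≈ -47.99 dB
∠L = 0.00° − 50.58° = -50.58°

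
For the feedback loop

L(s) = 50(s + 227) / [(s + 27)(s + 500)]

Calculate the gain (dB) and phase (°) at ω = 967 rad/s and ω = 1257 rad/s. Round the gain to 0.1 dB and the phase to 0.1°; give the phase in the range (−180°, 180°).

ω = 967: -26.5 dB, -74.3°; ω = 1257: -28.5 dB, -77.3°

At s = jω = j967:
zero (s+227): 227 + j967 → |·| = √(227²+967²) = √986618 ≈ 993.29, ∠ = arctan(967/227) ≈ 76.79°
pole (s+27): 27 + j967 → |·| = √(27²+967²) = √935818 ≈ 967.38, ∠ = arctan(967/27) ≈ 88.40°
pole (s+500): 500 + j967 → |·| = √(500²+967²) = √1185089 ≈ 1088.6, ∠ = arctan(967/500) ≈ 62.66°
|L| = 50 · 993.29 / 1.0531e+06 ≈ 0.04716
Gain = 20 log₁₀(0.04716) ≈ -26.53 dB
∠L = 76.79° − 151.06° = -74.27°

At s = jω = j1257:
zero (s+227): 227 + j1257 → |·| = √(227²+1257²) = √1631578 ≈ 1277.3, ∠ = arctan(1257/227) ≈ 79.76°
pole (s+27): 27 + j1257 → |·| = √(27²+1257²) = √1580778 ≈ 1257.3, ∠ = arctan(1257/27) ≈ 88.77°
pole (s+500): 500 + j1257 → |·| = √(500²+1257²) = √1830049 ≈ 1352.8, ∠ = arctan(1257/500) ≈ 68.31°
|L| = 50 · 1277.3 / 1.7009e+06 ≈ 0.037548
Gain = 20 log₁₀(0.037548) ≈ -28.51 dB
∠L = 79.76° − 157.08° = -77.32°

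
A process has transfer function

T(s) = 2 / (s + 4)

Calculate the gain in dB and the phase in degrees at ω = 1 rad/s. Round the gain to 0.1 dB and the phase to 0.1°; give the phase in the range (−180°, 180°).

Substitute s = j1:
Numerator: 2 = 2 + j0
Denominator: (j1) + 4 = 4 + j1
|N| = √(2² + 0²) ≈ 2, ∠N ≈ 0.00°
|D| = √(4² + 1²) ≈ 4.1231, ∠D ≈ 14.04°
|T| = 2 / 4.1231 ≈ 0.48507
Gain = 20 log₁₀(0.48507) ≈ -6.28 dB
∠T = 0.00° − 14.04° = -14.04°

-6.3 dB, -14.0°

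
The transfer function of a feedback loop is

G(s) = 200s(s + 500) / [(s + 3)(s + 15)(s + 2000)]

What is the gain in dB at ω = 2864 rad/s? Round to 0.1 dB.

-24.7 dB

At s = jω = j2864:
zero (s+500): 500 + j2864 → |·| = √(500²+2864²) = √8452496 ≈ 2907.3, ∠ = arctan(2864/500) ≈ 80.10°
zero at origin: s = j2864 → |·| = 2864, ∠ = 90.00°
pole (s+3): 3 + j2864 → |·| = √(3²+2864²) = √8202505 ≈ 2864, ∠ = arctan(2864/3) ≈ 89.94°
pole (s+15): 15 + j2864 → |·| = √(15²+2864²) = √8202721 ≈ 2864, ∠ = arctan(2864/15) ≈ 89.70°
pole (s+2000): 2000 + j2864 → |·| = √(2000²+2864²) = √12202496 ≈ 3493.2, ∠ = arctan(2864/2000) ≈ 55.07°
|G| = 200 · 8.3265e+06 / 2.8653e+10 ≈ 0.05812
Gain = 20 log₁₀(0.05812) ≈ -24.71 dB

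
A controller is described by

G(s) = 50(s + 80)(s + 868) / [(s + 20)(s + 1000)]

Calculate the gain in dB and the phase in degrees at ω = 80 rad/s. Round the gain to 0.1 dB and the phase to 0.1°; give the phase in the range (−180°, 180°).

At s = jω = j80:
zero (s+80): 80 + j80 → |·| = √(80²+80²) = √12800 ≈ 113.14, ∠ = arctan(80/80) ≈ 45.00°
zero (s+868): 868 + j80 → |·| = √(868²+80²) = √759824 ≈ 871.68, ∠ = arctan(80/868) ≈ 5.27°
pole (s+20): 20 + j80 → |·| = √(20²+80²) = √6800 ≈ 82.462, ∠ = arctan(80/20) ≈ 75.96°
pole (s+1000): 1000 + j80 → |·| = √(1000²+80²) = √1006400 ≈ 1003.2, ∠ = arctan(80/1000) ≈ 4.57°
|G| = 50 · 98622 / 82726 ≈ 59.608
Gain = 20 log₁₀(59.608) ≈ 35.51 dB
∠G = 50.27° − 80.53° = -30.26°

35.5 dB, -30.3°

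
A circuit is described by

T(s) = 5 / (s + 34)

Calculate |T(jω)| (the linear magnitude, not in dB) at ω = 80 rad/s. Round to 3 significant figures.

At s = jω = j80:
pole (s+34): 34 + j80 → |·| = √(34²+80²) = √7556 ≈ 86.925, ∠ = arctan(80/34) ≈ 66.97°
|T| = 5 / 86.925 ≈ 0.057521

0.0575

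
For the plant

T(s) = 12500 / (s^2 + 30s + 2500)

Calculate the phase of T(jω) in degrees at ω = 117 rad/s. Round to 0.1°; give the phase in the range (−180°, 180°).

-162.6°

At s = jω = j117:
quadratic: (j117)² + 30·j117 + 2500 = -11189 + j3510 → |·| ≈ 11727, ∠ ≈ 162.58°
∠T = 0.00° − 162.58° = -162.58°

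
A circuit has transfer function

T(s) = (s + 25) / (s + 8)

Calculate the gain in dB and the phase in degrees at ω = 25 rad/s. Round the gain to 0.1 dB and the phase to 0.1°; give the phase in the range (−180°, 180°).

At s = jω = j25:
zero (s+25): 25 + j25 → |·| = √(25²+25²) = √1250 ≈ 35.355, ∠ = arctan(25/25) ≈ 45.00°
pole (s+8): 8 + j25 → |·| = √(8²+25²) = √689 ≈ 26.249, ∠ = arctan(25/8) ≈ 72.26°
|T| = 1 · 35.355 / 26.249 ≈ 1.3469
Gain = 20 log₁₀(1.3469) ≈ 2.59 dB
∠T = 45.00° − 72.26° = -27.26°

2.6 dB, -27.3°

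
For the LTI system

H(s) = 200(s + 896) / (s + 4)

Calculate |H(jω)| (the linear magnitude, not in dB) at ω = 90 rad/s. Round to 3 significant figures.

2.00e+03

At s = jω = j90:
zero (s+896): 896 + j90 → |·| = √(896²+90²) = √810916 ≈ 900.51, ∠ = arctan(90/896) ≈ 5.74°
pole (s+4): 4 + j90 → |·| = √(4²+90²) = √8116 ≈ 90.089, ∠ = arctan(90/4) ≈ 87.46°
|H| = 200 · 900.51 / 90.089 ≈ 1999.2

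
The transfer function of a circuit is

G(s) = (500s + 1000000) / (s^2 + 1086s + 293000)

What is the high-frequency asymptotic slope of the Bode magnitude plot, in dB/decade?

-20 dB/decade

Each pole contributes −20 dB/decade at high frequency; each zero contributes +20 dB/decade.
Net: 1 zero(s) − 2 pole(s) → -20 dB/decade.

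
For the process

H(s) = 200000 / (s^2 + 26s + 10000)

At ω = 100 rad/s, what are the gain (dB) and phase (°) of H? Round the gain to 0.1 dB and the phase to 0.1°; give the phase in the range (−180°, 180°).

37.7 dB, -90.0°

At s = jω = j100:
quadratic: (j100)² + 26·j100 + 10000 = 0 + j2600 → |·| ≈ 2600, ∠ ≈ 90.00°
|H| = 200000 / 2600 ≈ 76.923
Gain = 20 log₁₀(76.923) ≈ 37.72 dB
∠H = 0.00° − 90.00° = -90.00°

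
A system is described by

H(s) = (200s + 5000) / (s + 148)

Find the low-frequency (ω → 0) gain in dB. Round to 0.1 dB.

30.6 dB

H(0) = 5000 / 148 ≈ 33.784
20 log₁₀(33.784) ≈ 30.57 dB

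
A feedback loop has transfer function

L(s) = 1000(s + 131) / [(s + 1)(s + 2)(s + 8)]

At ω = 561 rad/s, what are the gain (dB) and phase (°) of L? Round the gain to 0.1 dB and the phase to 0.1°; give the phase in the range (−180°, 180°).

-49.7 dB, 168.0°

At s = jω = j561:
zero (s+131): 131 + j561 → |·| = √(131²+561²) = √331882 ≈ 576.09, ∠ = arctan(561/131) ≈ 76.86°
pole (s+1): 1 + j561 → |·| = √(1²+561²) = √314722 ≈ 561, ∠ = arctan(561/1) ≈ 89.90°
pole (s+2): 2 + j561 → |·| = √(2²+561²) = √314725 ≈ 561, ∠ = arctan(561/2) ≈ 89.80°
pole (s+8): 8 + j561 → |·| = √(8²+561²) = √314785 ≈ 561.06, ∠ = arctan(561/8) ≈ 89.18°
|L| = 1000 · 576.09 / 1.7658e+08 ≈ 0.0032625
Gain = 20 log₁₀(0.0032625) ≈ -49.73 dB
∠L = 76.86° − 268.88° = -192.02° ≡ 167.98° (principal value)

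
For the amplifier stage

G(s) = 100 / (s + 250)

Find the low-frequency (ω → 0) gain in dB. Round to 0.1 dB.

-8.0 dB

G(0) = 100 / (250) = 0.4
20 log₁₀(0.4) ≈ -7.96 dB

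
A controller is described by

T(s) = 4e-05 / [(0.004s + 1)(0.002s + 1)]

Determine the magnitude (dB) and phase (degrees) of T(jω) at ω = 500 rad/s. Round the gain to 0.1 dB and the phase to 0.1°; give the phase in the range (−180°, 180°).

At ω = 500 rad/s:
pole (1 + j500·0.004) = 1 + j2 → |·| ≈ 2.2361, ∠ ≈ 63.43°
pole (1 + j500·0.002) = 1 + j1 → |·| ≈ 1.4142, ∠ ≈ 45.00°
|T| = 4e-05 · 1 / (2.2361 · 1.4142) ≈ 1.2649e-05
Gain = 20 log₁₀(1.2649e-05) ≈ -97.96 dB
∠T = (0°) − (63.43° + 45.00°) = -108.43°

-98.0 dB, -108.4°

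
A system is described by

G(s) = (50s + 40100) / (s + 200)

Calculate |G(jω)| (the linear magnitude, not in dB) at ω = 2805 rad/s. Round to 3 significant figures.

Substitute s = j2805:
Numerator: 50(j2805) + 40100 = 40100 + j140250
Denominator: (j2805) + 200 = 200 + j2805
|N| = √(40100² + 140250²) ≈ 1.4587e+05, ∠N ≈ 74.04°
|D| = √(200² + 2805²) ≈ 2812.1, ∠D ≈ 85.92°
|G| = 1.4587e+05 / 2812.1 ≈ 51.872

51.9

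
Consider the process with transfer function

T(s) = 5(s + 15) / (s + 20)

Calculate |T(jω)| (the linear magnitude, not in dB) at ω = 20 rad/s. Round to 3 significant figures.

At s = jω = j20:
zero (s+15): 15 + j20 → |·| = √(15²+20²) = √625 ≈ 25, ∠ = arctan(20/15) ≈ 53.13°
pole (s+20): 20 + j20 → |·| = √(20²+20²) = √800 ≈ 28.284, ∠ = arctan(20/20) ≈ 45.00°
|T| = 5 · 25 / 28.284 ≈ 4.4195

4.42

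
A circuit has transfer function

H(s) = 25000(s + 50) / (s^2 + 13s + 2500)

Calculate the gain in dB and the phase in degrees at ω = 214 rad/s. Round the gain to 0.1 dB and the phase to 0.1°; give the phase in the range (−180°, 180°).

42.1 dB, -99.5°

At s = jω = j214:
zero (s+50): 50 + j214 → |·| = √(50²+214²) = √48296 ≈ 219.76, ∠ = arctan(214/50) ≈ 76.85°
quadratic: (j214)² + 13·j214 + 2500 = -43296 + j2782 → |·| ≈ 43385, ∠ ≈ 176.32°
|H| = 25000 · 219.76 / 43385 ≈ 126.63
Gain = 20 log₁₀(126.63) ≈ 42.05 dB
∠H = 76.85° − 176.32° = -99.47°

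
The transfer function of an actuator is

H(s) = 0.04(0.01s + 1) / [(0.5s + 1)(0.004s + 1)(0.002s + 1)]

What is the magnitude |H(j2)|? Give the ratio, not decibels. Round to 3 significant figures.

0.0283

At ω = 2 rad/s:
zero (1 + j2·0.01) = 1 + j0.02 → |·| ≈ 1.0002, ∠ ≈ 1.15°
pole (1 + j2·0.5) = 1 + j1 → |·| ≈ 1.4142, ∠ ≈ 45.00°
pole (1 + j2·0.004) = 1 + j0.008 → |·| ≈ 1, ∠ ≈ 0.46°
pole (1 + j2·0.002) = 1 + j0.004 → |·| ≈ 1, ∠ ≈ 0.23°
|H| = 0.04 · 1.0002 / (1.4142 · 1 · 1) ≈ 0.02829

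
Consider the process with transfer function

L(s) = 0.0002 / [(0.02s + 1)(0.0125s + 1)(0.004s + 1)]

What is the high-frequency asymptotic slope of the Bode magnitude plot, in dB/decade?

Each pole contributes −20 dB/decade at high frequency; each zero contributes +20 dB/decade.
Net: 0 zero(s) − 3 pole(s) → -60 dB/decade.

-60 dB/decade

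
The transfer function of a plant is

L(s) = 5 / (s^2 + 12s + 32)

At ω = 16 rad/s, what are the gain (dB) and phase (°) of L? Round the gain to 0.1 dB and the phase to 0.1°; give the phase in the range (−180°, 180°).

Substitute s = j16:
Numerator: 5 = 5 + j0
Denominator: (j16)^2 + 12(j16) + 32 = -224 + j192
|N| = √(5² + 0²) ≈ 5, ∠N ≈ 0.00°
|D| = √(224² + 192²) ≈ 295.03, ∠D ≈ 139.40°
|L| = 5 / 295.03 ≈ 0.016947
Gain = 20 log₁₀(0.016947) ≈ -35.42 dB
∠L = 0.00° − 139.40° = -139.40°

-35.4 dB, -139.4°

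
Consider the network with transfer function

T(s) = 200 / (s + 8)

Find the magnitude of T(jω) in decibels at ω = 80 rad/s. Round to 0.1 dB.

Substitute s = j80:
Numerator: 200 = 200 + j0
Denominator: (j80) + 8 = 8 + j80
|N| = √(200² + 0²) ≈ 200, ∠N ≈ 0.00°
|D| = √(8² + 80²) ≈ 80.399, ∠D ≈ 84.29°
|T| = 200 / 80.399 ≈ 2.4876
Gain = 20 log₁₀(2.4876) ≈ 7.92 dB

7.9 dB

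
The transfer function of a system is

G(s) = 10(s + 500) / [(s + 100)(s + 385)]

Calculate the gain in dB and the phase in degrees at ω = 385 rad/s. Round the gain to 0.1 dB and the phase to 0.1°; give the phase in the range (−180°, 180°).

At s = jω = j385:
zero (s+500): 500 + j385 → |·| = √(500²+385²) = √398225 ≈ 631.05, ∠ = arctan(385/500) ≈ 37.60°
pole (s+100): 100 + j385 → |·| = √(100²+385²) = √158225 ≈ 397.78, ∠ = arctan(385/100) ≈ 75.44°
pole (s+385): 385 + j385 → |·| = √(385²+385²) = √296450 ≈ 544.47, ∠ = arctan(385/385) ≈ 45.00°
|G| = 10 · 631.05 / 2.1658e+05 ≈ 0.029137
Gain = 20 log₁₀(0.029137) ≈ -30.71 dB
∠G = 37.60° − 120.44° = -82.84°

-30.7 dB, -82.8°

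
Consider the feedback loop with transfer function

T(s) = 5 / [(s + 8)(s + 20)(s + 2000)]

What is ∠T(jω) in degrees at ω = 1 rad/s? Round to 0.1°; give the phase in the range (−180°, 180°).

At s = jω = j1:
pole (s+8): 8 + j1 → |·| = √(8²+1²) = √65 ≈ 8.0623, ∠ = arctan(1/8) ≈ 7.13°
pole (s+20): 20 + j1 → |·| = √(20²+1²) = √401 ≈ 20.025, ∠ = arctan(1/20) ≈ 2.86°
pole (s+2000): 2000 + j1 → |·| = √(2000²+1²) = √4000001 ≈ 2000, ∠ = arctan(1/2000) ≈ 0.03°
∠T = 0.00° − 10.02° = -10.02°

-10.0°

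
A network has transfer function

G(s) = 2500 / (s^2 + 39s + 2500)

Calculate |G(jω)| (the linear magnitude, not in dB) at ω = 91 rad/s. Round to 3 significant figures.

At s = jω = j91:
quadratic: (j91)² + 39·j91 + 2500 = -5781 + j3549 → |·| ≈ 6783.5, ∠ ≈ 148.45°
|G| = 2500 / 6783.5 ≈ 0.36854

0.369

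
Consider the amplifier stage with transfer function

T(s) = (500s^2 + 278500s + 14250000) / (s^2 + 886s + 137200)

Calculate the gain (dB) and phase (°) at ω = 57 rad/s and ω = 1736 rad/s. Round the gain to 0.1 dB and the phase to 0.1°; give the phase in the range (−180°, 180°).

ω = 57: 43.0 dB, 30.8°; ω = 1736: 53.6 dB, 10.2°

Substitute s = j57:
Numerator: 500(j57)^2 + 278500(j57) + 14250000 = 12625500 + j15874500
Denominator: (j57)^2 + 886(j57) + 137200 = 133951 + j50502
|N| = √(12625500² + 15874500²) ≈ 2.0283e+07, ∠N ≈ 51.50°
|D| = √(133951² + 50502²) ≈ 1.4315e+05, ∠D ≈ 20.66°
|T| = 2.0283e+07 / 1.4315e+05 ≈ 141.69
Gain = 20 log₁₀(141.69) ≈ 43.03 dB
∠T = 51.50° − 20.66° = 30.84°

Substitute s = j1736:
Numerator: 500(j1736)^2 + 278500(j1736) + 14250000 = -1492598000 + j483476000
Denominator: (j1736)^2 + 886(j1736) + 137200 = -2876496 + j1538096
|N| = √(1492598000² + 483476000²) ≈ 1.5689e+09, ∠N ≈ 162.05°
|D| = √(2876496² + 1538096²) ≈ 3.2619e+06, ∠D ≈ 151.87°
|T| = 1.5689e+09 / 3.2619e+06 ≈ 480.98
Gain = 20 log₁₀(480.98) ≈ 53.64 dB
∠T = 162.05° − 151.87° = 10.18°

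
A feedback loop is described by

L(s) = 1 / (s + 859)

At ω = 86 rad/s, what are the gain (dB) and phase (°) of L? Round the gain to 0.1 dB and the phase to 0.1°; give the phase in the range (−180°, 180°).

-58.7 dB, -5.7°

Substitute s = j86:
Numerator: 1 = 1 + j0
Denominator: (j86) + 859 = 859 + j86
|N| = √(1² + 0²) ≈ 1, ∠N ≈ 0.00°
|D| = √(859² + 86²) ≈ 863.29, ∠D ≈ 5.72°
|L| = 1 / 863.29 ≈ 0.0011584
Gain = 20 log₁₀(0.0011584) ≈ -58.72 dB
∠L = 0.00° − 5.72° = -5.72°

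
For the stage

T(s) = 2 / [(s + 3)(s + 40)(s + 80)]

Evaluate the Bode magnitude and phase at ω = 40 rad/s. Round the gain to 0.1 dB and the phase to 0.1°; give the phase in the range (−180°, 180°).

-100.1 dB, -157.3°

At s = jω = j40:
pole (s+3): 3 + j40 → |·| = √(3²+40²) = √1609 ≈ 40.112, ∠ = arctan(40/3) ≈ 85.71°
pole (s+40): 40 + j40 → |·| = √(40²+40²) = √3200 ≈ 56.569, ∠ = arctan(40/40) ≈ 45.00°
pole (s+80): 80 + j40 → |·| = √(80²+40²) = √8000 ≈ 89.443, ∠ = arctan(40/80) ≈ 26.57°
|T| = 2 / 2.0295e+05 ≈ 9.8546e-06
Gain = 20 log₁₀(9.8546e-06) ≈ -100.13 dB
∠T = 0.00° − 157.28° = -157.28°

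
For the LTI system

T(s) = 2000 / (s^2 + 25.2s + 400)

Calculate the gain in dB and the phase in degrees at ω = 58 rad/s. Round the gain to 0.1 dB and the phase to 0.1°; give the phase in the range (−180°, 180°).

-4.4 dB, -153.8°

At s = jω = j58:
quadratic: (j58)² + 25.2·j58 + 400 = -2964 + j1461.6 → |·| ≈ 3304.8, ∠ ≈ 153.75°
|T| = 2000 / 3304.8 ≈ 0.60518
Gain = 20 log₁₀(0.60518) ≈ -4.36 dB
∠T = 0.00° − 153.75° = -153.75°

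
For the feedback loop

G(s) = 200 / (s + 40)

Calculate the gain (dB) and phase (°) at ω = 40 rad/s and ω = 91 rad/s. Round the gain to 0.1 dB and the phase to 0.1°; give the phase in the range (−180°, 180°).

ω = 40: 11.0 dB, -45.0°; ω = 91: 6.1 dB, -66.3°

Substitute s = j40:
Numerator: 200 = 200 + j0
Denominator: (j40) + 40 = 40 + j40
|N| = √(200² + 0²) ≈ 200, ∠N ≈ 0.00°
|D| = √(40² + 40²) ≈ 56.569, ∠D ≈ 45.00°
|G| = 200 / 56.569 ≈ 3.5355
Gain = 20 log₁₀(3.5355) ≈ 10.97 dB
∠G = 0.00° − 45.00° = -45.00°

Substitute s = j91:
Numerator: 200 = 200 + j0
Denominator: (j91) + 40 = 40 + j91
|N| = √(200² + 0²) ≈ 200, ∠N ≈ 0.00°
|D| = √(40² + 91²) ≈ 99.403, ∠D ≈ 66.27°
|G| = 200 / 99.403 ≈ 2.012
Gain = 20 log₁₀(2.012) ≈ 6.07 dB
∠G = 0.00° − 66.27° = -66.27°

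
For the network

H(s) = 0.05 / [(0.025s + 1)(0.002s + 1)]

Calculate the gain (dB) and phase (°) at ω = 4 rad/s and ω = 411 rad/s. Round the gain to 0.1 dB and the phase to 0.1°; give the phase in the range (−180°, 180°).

ω = 4: -26.1 dB, -6.2°; ω = 411: -48.5 dB, -123.9°

At ω = 4 rad/s:
pole (1 + j4·0.025) = 1 + j0.1 → |·| ≈ 1.005, ∠ ≈ 5.71°
pole (1 + j4·0.002) = 1 + j0.008 → |·| ≈ 1, ∠ ≈ 0.46°
|H| = 0.05 · 1 / (1.005 · 1) ≈ 0.049751
Gain = 20 log₁₀(0.049751) ≈ -26.06 dB
∠H = (0°) − (5.71° + 0.46°) = -6.17°

At ω = 411 rad/s:
pole (1 + j411·0.025) = 1 + j10.275 → |·| ≈ 10.324, ∠ ≈ 84.44°
pole (1 + j411·0.002) = 1 + j0.822 → |·| ≈ 1.2945, ∠ ≈ 39.42°
|H| = 0.05 · 1 / (10.324 · 1.2945) ≈ 0.0037413
Gain = 20 log₁₀(0.0037413) ≈ -48.54 dB
∠H = (0°) − (84.44° + 39.42°) = -123.86°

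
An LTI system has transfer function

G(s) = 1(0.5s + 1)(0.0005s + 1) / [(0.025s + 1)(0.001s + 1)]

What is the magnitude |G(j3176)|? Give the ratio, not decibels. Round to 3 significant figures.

At ω = 3176 rad/s:
zero (1 + j3176·0.5) = 1 + j1588 → |·| ≈ 1588, ∠ ≈ 89.96°
zero (1 + j3176·0.0005) = 1 + j1.588 → |·| ≈ 1.8766, ∠ ≈ 57.80°
pole (1 + j3176·0.025) = 1 + j79.4 → |·| ≈ 79.406, ∠ ≈ 89.28°
pole (1 + j3176·0.001) = 1 + j3.176 → |·| ≈ 3.3297, ∠ ≈ 72.52°
|G| = 1 · 1588 · 1.8766 / (79.406 · 3.3297) ≈ 11.271

11.3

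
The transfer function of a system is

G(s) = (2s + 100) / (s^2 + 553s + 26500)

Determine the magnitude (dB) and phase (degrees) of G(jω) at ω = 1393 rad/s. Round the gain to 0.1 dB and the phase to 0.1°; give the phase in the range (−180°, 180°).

-57.4 dB, -70.1°

Substitute s = j1393:
Numerator: 2(j1393) + 100 = 100 + j2786
Denominator: (j1393)^2 + 553(j1393) + 26500 = -1913949 + j770329
|N| = √(100² + 2786²) ≈ 2787.8, ∠N ≈ 87.94°
|D| = √(1913949² + 770329²) ≈ 2.0632e+06, ∠D ≈ 158.08°
|G| = 2787.8 / 2.0632e+06 ≈ 0.0013512
Gain = 20 log₁₀(0.0013512) ≈ -57.39 dB
∠G = 87.94° − 158.08° = -70.14°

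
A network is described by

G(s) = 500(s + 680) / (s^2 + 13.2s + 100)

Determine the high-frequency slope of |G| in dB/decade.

-20 dB/decade

Each pole contributes −20 dB/decade at high frequency; each zero contributes +20 dB/decade.
Net: 1 zero(s) − 2 pole(s) → -20 dB/decade.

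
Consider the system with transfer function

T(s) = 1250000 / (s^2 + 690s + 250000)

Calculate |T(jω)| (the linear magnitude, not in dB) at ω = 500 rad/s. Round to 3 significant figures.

At s = jω = j500:
quadratic: (j500)² + 690·j500 + 250000 = 0 + j345000 → |·| ≈ 3.45e+05, ∠ ≈ 90.00°
|T| = 1250000 / 3.45e+05 ≈ 3.6232

3.62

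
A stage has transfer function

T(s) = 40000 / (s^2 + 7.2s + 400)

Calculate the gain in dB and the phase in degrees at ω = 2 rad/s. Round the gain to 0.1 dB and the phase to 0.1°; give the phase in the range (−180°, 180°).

At s = jω = j2:
quadratic: (j2)² + 7.2·j2 + 400 = 396 + j14.4 → |·| ≈ 396.26, ∠ ≈ 2.08°
|T| = 40000 / 396.26 ≈ 100.94
Gain = 20 log₁₀(100.94) ≈ 40.08 dB
∠T = 0.00° − 2.08° = -2.08°

40.1 dB, -2.1°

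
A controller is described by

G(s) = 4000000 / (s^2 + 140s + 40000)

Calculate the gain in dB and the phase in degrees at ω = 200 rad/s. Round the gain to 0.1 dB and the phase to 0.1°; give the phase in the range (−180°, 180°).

At s = jω = j200:
quadratic: (j200)² + 140·j200 + 40000 = 0 + j28000 → |·| ≈ 28000, ∠ ≈ 90.00°
|G| = 4000000 / 28000 ≈ 142.86
Gain = 20 log₁₀(142.86) ≈ 43.10 dB
∠G = 0.00° − 90.00° = -90.00°

43.1 dB, -90.0°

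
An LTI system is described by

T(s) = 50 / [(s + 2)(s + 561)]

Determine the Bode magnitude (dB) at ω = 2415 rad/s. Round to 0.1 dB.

At s = jω = j2415:
pole (s+2): 2 + j2415 → |·| = √(2²+2415²) = √5832229 ≈ 2415, ∠ = arctan(2415/2) ≈ 89.95°
pole (s+561): 561 + j2415 → |·| = √(561²+2415²) = √6146946 ≈ 2479.3, ∠ = arctan(2415/561) ≈ 76.92°
|T| = 50 / 5.9875e+06 ≈ 8.3507e-06
Gain = 20 log₁₀(8.3507e-06) ≈ -101.57 dB

-101.6 dB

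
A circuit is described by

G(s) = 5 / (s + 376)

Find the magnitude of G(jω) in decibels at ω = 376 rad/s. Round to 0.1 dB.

Substitute s = j376:
Numerator: 5 = 5 + j0
Denominator: (j376) + 376 = 376 + j376
|N| = √(5² + 0²) ≈ 5, ∠N ≈ 0.00°
|D| = √(376² + 376²) ≈ 531.74, ∠D ≈ 45.00°
|G| = 5 / 531.74 ≈ 0.0094031
Gain = 20 log₁₀(0.0094031) ≈ -40.53 dB

-40.5 dB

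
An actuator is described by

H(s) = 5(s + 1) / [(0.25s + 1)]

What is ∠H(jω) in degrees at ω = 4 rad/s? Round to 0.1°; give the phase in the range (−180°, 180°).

31.0°

At ω = 4 rad/s:
zero (1 + j4·1) = 1 + j4 → |·| ≈ 4.1231, ∠ ≈ 75.96°
pole (1 + j4·0.25) = 1 + j1 → |·| ≈ 1.4142, ∠ ≈ 45.00°
∠H = (75.96°) − (45.00°) = 30.96°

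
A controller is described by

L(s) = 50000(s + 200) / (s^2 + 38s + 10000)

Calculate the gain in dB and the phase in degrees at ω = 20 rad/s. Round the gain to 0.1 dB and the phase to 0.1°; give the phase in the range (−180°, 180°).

At s = jω = j20:
zero (s+200): 200 + j20 → |·| = √(200²+20²) = √40400 ≈ 201, ∠ = arctan(20/200) ≈ 5.71°
quadratic: (j20)² + 38·j20 + 10000 = 9600 + j760 → |·| ≈ 9630, ∠ ≈ 4.53°
|L| = 50000 · 201 / 9630 ≈ 1043.6
Gain = 20 log₁₀(1043.6) ≈ 60.37 dB
∠L = 5.71° − 4.53° = 1.18°

60.4 dB, 1.2°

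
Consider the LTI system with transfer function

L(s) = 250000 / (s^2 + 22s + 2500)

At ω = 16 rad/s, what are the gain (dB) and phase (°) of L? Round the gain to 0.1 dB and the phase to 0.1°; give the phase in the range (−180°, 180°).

40.8 dB, -8.9°

At s = jω = j16:
quadratic: (j16)² + 22·j16 + 2500 = 2244 + j352 → |·| ≈ 2271.4, ∠ ≈ 8.91°
|L| = 250000 / 2271.4 ≈ 110.06
Gain = 20 log₁₀(110.06) ≈ 40.83 dB
∠L = 0.00° − 8.91° = -8.91°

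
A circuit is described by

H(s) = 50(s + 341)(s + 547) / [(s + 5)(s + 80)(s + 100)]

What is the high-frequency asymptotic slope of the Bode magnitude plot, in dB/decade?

-20 dB/decade

Each pole contributes −20 dB/decade at high frequency; each zero contributes +20 dB/decade.
Net: 2 zero(s) − 3 pole(s) → -20 dB/decade.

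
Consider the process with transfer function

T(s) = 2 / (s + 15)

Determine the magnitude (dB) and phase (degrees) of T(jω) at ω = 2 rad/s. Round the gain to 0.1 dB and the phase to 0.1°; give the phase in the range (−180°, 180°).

At s = jω = j2:
pole (s+15): 15 + j2 → |·| = √(15²+2²) = √229 ≈ 15.133, ∠ = arctan(2/15) ≈ 7.59°
|T| = 2 / 15.133 ≈ 0.13216
Gain = 20 log₁₀(0.13216) ≈ -17.58 dB
∠T = 0.00° − 7.59° = -7.59°

-17.6 dB, -7.6°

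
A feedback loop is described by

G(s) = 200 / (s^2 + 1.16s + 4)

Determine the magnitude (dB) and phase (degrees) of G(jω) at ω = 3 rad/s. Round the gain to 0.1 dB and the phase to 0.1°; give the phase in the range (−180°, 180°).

30.3 dB, -145.2°

At s = jω = j3:
quadratic: (j3)² + 1.16·j3 + 4 = -5 + j3.48 → |·| ≈ 6.0918, ∠ ≈ 145.16°
|G| = 200 / 6.0918 ≈ 32.831
Gain = 20 log₁₀(32.831) ≈ 30.33 dB
∠G = 0.00° − 145.16° = -145.16°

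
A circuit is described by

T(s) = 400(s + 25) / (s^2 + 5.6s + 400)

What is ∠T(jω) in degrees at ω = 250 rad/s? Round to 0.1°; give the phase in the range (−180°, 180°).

-94.4°

At s = jω = j250:
zero (s+25): 25 + j250 → |·| = √(25²+250²) = √63125 ≈ 251.25, ∠ = arctan(250/25) ≈ 84.29°
quadratic: (j250)² + 5.6·j250 + 400 = -62100 + j1400 → |·| ≈ 62116, ∠ ≈ 178.71°
∠T = 84.29° − 178.71° = -94.42°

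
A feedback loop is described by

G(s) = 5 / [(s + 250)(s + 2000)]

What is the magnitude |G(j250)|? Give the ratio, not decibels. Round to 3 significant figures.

7.02e-06

At s = jω = j250:
pole (s+250): 250 + j250 → |·| = √(250²+250²) = √125000 ≈ 353.55, ∠ = arctan(250/250) ≈ 45.00°
pole (s+2000): 2000 + j250 → |·| = √(2000²+250²) = √4062500 ≈ 2015.6, ∠ = arctan(250/2000) ≈ 7.13°
|G| = 5 / 7.1262e+05 ≈ 7.0164e-06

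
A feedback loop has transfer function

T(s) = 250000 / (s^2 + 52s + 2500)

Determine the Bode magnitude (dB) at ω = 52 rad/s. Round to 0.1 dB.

At s = jω = j52:
quadratic: (j52)² + 52·j52 + 2500 = -204 + j2704 → |·| ≈ 2711.7, ∠ ≈ 94.31°
|T| = 250000 / 2711.7 ≈ 92.193
Gain = 20 log₁₀(92.193) ≈ 39.29 dB

39.3 dB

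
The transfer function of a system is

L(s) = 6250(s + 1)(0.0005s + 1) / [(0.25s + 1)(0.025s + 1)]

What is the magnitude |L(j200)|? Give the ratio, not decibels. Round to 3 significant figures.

4.93e+03

At ω = 200 rad/s:
zero (1 + j200·1) = 1 + j200 → |·| ≈ 200, ∠ ≈ 89.71°
zero (1 + j200·0.0005) = 1 + j0.1 → |·| ≈ 1.005, ∠ ≈ 5.71°
pole (1 + j200·0.25) = 1 + j50 → |·| ≈ 50.01, ∠ ≈ 88.85°
pole (1 + j200·0.025) = 1 + j5 → |·| ≈ 5.099, ∠ ≈ 78.69°
|L| = 6250 · 200 · 1.005 / (50.01 · 5.099) ≈ 4926.5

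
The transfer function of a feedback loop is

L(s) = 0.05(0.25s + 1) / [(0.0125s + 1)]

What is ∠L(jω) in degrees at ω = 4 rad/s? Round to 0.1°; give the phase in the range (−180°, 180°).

At ω = 4 rad/s:
zero (1 + j4·0.25) = 1 + j1 → |·| ≈ 1.4142, ∠ ≈ 45.00°
pole (1 + j4·0.0125) = 1 + j0.05 → |·| ≈ 1.0012, ∠ ≈ 2.86°
∠L = (45.00°) − (2.86°) = 42.14°

42.1°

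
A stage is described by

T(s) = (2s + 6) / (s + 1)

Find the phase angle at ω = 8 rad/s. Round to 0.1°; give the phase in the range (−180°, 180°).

Substitute s = j8:
Numerator: 2(j8) + 6 = 6 + j16
Denominator: (j8) + 1 = 1 + j8
|N| = √(6² + 16²) ≈ 17.088, ∠N ≈ 69.44°
|D| = √(1² + 8²) ≈ 8.0623, ∠D ≈ 82.87°
∠T = 69.44° − 82.87° = -13.43°

-13.4°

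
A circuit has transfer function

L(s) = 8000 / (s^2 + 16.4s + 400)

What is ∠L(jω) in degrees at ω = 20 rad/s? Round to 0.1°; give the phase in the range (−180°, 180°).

-90.0°

At s = jω = j20:
quadratic: (j20)² + 16.4·j20 + 400 = 0 + j328 → |·| ≈ 328, ∠ ≈ 90.00°
∠L = 0.00° − 90.00° = -90.00°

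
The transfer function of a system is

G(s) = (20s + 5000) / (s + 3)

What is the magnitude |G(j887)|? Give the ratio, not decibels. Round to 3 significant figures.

20.8

Substitute s = j887:
Numerator: 20(j887) + 5000 = 5000 + j17740
Denominator: (j887) + 3 = 3 + j887
|N| = √(5000² + 17740²) ≈ 18431, ∠N ≈ 74.26°
|D| = √(3² + 887²) ≈ 887.01, ∠D ≈ 89.81°
|G| = 18431 / 887.01 ≈ 20.779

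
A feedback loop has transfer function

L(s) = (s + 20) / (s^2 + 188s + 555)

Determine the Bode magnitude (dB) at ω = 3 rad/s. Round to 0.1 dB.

Substitute s = j3:
Numerator: (j3) + 20 = 20 + j3
Denominator: (j3)^2 + 188(j3) + 555 = 546 + j564
|N| = √(20² + 3²) ≈ 20.224, ∠N ≈ 8.53°
|D| = √(546² + 564²) ≈ 784.99, ∠D ≈ 45.93°
|L| = 20.224 / 784.99 ≈ 0.025763
Gain = 20 log₁₀(0.025763) ≈ -31.78 dB

-31.8 dB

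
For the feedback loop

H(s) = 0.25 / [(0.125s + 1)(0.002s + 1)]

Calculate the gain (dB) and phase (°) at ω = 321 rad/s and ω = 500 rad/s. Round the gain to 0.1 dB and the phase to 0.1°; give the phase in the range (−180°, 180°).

ω = 321: -45.6 dB, -121.3°; ω = 500: -51.0 dB, -134.1°

At ω = 321 rad/s:
pole (1 + j321·0.125) = 1 + j40.125 → |·| ≈ 40.137, ∠ ≈ 88.57°
pole (1 + j321·0.002) = 1 + j0.642 → |·| ≈ 1.1883, ∠ ≈ 32.70°
|H| = 0.25 · 1 / (40.137 · 1.1883) ≈ 0.0052417
Gain = 20 log₁₀(0.0052417) ≈ -45.61 dB
∠H = (0°) − (88.57° + 32.70°) = -121.27°

At ω = 500 rad/s:
pole (1 + j500·0.125) = 1 + j62.5 → |·| ≈ 62.508, ∠ ≈ 89.08°
pole (1 + j500·0.002) = 1 + j1 → |·| ≈ 1.4142, ∠ ≈ 45.00°
|H| = 0.25 · 1 / (62.508 · 1.4142) ≈ 0.0028281
Gain = 20 log₁₀(0.0028281) ≈ -50.97 dB
∠H = (0°) − (89.08° + 45.00°) = -134.08°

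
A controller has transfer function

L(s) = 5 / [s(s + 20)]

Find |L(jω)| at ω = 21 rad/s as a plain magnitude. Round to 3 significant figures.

0.00821

At s = jω = j21:
pole (s+20): 20 + j21 → |·| = √(20²+21²) = √841 ≈ 29, ∠ = arctan(21/20) ≈ 46.40°
pole at origin: |s| = 21, ∠ = 90.00° (in denominator)
|L| = 5 / 609 ≈ 0.0082102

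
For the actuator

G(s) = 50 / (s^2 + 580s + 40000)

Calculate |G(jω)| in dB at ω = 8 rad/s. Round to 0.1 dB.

Substitute s = j8:
Numerator: 50 = 50 + j0
Denominator: (j8)^2 + 580(j8) + 40000 = 39936 + j4640
|N| = √(50² + 0²) ≈ 50, ∠N ≈ 0.00°
|D| = √(39936² + 4640²) ≈ 40205, ∠D ≈ 6.63°
|G| = 50 / 40205 ≈ 0.0012436
Gain = 20 log₁₀(0.0012436) ≈ -58.11 dB

-58.1 dB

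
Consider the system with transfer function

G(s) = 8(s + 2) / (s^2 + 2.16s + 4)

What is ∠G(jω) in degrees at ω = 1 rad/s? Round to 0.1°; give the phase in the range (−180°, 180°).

-9.2°

At s = jω = j1:
zero (s+2): 2 + j1 → |·| = √(2²+1²) = √5 ≈ 2.2361, ∠ = arctan(1/2) ≈ 26.57°
quadratic: (j1)² + 2.16·j1 + 4 = 3 + j2.16 → |·| ≈ 3.6967, ∠ ≈ 35.75°
∠G = 26.57° − 35.75° = -9.18°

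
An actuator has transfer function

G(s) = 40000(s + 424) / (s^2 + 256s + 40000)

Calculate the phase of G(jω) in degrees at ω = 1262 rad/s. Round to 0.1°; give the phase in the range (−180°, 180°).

-96.8°

At s = jω = j1262:
zero (s+424): 424 + j1262 → |·| = √(424²+1262²) = √1772420 ≈ 1331.3, ∠ = arctan(1262/424) ≈ 71.43°
quadratic: (j1262)² + 256·j1262 + 40000 = -1552644 + j323072 → |·| ≈ 1.5859e+06, ∠ ≈ 168.25°
∠G = 71.43° − 168.25° = -96.82°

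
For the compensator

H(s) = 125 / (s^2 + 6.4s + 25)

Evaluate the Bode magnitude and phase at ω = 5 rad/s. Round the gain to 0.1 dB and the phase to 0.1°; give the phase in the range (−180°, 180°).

11.8 dB, -90.0°

At s = jω = j5:
quadratic: (j5)² + 6.4·j5 + 25 = 0 + j32 → |·| ≈ 32, ∠ ≈ 90.00°
|H| = 125 / 32 ≈ 3.9062
Gain = 20 log₁₀(3.9062) ≈ 11.84 dB
∠H = 0.00° − 90.00° = -90.00°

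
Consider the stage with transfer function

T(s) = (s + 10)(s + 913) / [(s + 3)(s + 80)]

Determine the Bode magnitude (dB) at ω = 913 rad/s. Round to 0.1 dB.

3.0 dB

At s = jω = j913:
zero (s+10): 10 + j913 → |·| = √(10²+913²) = √833669 ≈ 913.05, ∠ = arctan(913/10) ≈ 89.37°
zero (s+913): 913 + j913 → |·| = √(913²+913²) = √1667138 ≈ 1291.2, ∠ = arctan(913/913) ≈ 45.00°
pole (s+3): 3 + j913 → |·| = √(3²+913²) = √833578 ≈ 913, ∠ = arctan(913/3) ≈ 89.81°
pole (s+80): 80 + j913 → |·| = √(80²+913²) = √839969 ≈ 916.5, ∠ = arctan(913/80) ≈ 84.99°
|T| = 1 · 1.1789e+06 / 8.3676e+05 ≈ 1.4089
Gain = 20 log₁₀(1.4089) ≈ 2.98 dB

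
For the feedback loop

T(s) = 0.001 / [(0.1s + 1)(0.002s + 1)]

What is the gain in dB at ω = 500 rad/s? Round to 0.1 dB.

At ω = 500 rad/s:
pole (1 + j500·0.1) = 1 + j50 → |·| ≈ 50.01, ∠ ≈ 88.85°
pole (1 + j500·0.002) = 1 + j1 → |·| ≈ 1.4142, ∠ ≈ 45.00°
|T| = 0.001 · 1 / (50.01 · 1.4142) ≈ 1.4139e-05
Gain = 20 log₁₀(1.4139e-05) ≈ -96.99 dB

-97.0 dB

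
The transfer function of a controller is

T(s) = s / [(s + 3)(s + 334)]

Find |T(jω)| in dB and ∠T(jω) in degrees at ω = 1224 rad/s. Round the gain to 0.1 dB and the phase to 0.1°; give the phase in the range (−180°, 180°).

-62.1 dB, -74.6°

At s = jω = j1224:
zero at origin: s = j1224 → |·| = 1224, ∠ = 90.00°
pole (s+3): 3 + j1224 → |·| = √(3²+1224²) = √1498185 ≈ 1224, ∠ = arctan(1224/3) ≈ 89.86°
pole (s+334): 334 + j1224 → |·| = √(334²+1224²) = √1609732 ≈ 1268.8, ∠ = arctan(1224/334) ≈ 74.74°
|T| = 1 · 1224 / 1.553e+06 ≈ 0.00078815
Gain = 20 log₁₀(0.00078815) ≈ -62.07 dB
∠T = 90.00° − 164.60° = -74.60°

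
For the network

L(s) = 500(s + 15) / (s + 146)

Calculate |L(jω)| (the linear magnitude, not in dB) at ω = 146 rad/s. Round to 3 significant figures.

At s = jω = j146:
zero (s+15): 15 + j146 → |·| = √(15²+146²) = √21541 ≈ 146.77, ∠ = arctan(146/15) ≈ 84.13°
pole (s+146): 146 + j146 → |·| = √(146²+146²) = √42632 ≈ 206.48, ∠ = arctan(146/146) ≈ 45.00°
|L| = 500 · 146.77 / 206.48 ≈ 355.41

355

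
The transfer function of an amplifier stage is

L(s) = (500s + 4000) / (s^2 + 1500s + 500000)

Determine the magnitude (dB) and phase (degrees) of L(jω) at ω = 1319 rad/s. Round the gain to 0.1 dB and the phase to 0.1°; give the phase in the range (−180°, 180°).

-11.0 dB, -32.4°

Substitute s = j1319:
Numerator: 500(j1319) + 4000 = 4000 + j659500
Denominator: (j1319)^2 + 1500(j1319) + 500000 = -1239761 + j1978500
|N| = √(4000² + 659500²) ≈ 6.5951e+05, ∠N ≈ 89.65°
|D| = √(1239761² + 1978500²) ≈ 2.3348e+06, ∠D ≈ 122.07°
|L| = 6.5951e+05 / 2.3348e+06 ≈ 0.28247
Gain = 20 log₁₀(0.28247) ≈ -10.98 dB
∠L = 89.65° − 122.07° = -32.42°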